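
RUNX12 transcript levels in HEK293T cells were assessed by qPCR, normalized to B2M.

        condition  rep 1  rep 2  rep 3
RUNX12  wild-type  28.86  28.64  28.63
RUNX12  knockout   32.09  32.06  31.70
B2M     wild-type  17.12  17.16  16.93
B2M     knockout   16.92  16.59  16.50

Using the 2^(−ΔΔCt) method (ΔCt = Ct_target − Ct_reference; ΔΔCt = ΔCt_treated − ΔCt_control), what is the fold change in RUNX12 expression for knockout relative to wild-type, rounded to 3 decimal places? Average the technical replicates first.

Mean Ct: RUNX12 wild-type 28.710; RUNX12 knockout 31.950; B2M wild-type 17.070; B2M knockout 16.670
ΔCt(wild-type) = 28.710 − 17.070 = 11.640
ΔCt(knockout) = 31.950 − 16.670 = 15.280
ΔΔCt = 15.280 − 11.640 = 3.640
Fold change = 2^(−3.640) = 0.0802

0.080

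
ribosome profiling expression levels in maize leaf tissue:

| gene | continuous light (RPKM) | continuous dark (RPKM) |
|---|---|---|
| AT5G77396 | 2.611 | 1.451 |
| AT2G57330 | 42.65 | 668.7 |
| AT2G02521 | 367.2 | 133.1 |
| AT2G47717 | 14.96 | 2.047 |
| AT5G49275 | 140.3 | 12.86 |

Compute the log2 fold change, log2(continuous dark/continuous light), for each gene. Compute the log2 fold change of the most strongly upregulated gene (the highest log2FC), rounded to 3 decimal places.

3.971

log2(1.451/2.611) = -0.848  (AT5G77396)
log2(668.7/42.65) = 3.971  (AT2G57330)
log2(133.1/367.2) = -1.464  (AT2G02521)
log2(2.047/14.96) = -2.870  (AT2G47717)
log2(12.86/140.3) = -3.448  (AT5G49275)
AT2G57330 is most strongly upregulated.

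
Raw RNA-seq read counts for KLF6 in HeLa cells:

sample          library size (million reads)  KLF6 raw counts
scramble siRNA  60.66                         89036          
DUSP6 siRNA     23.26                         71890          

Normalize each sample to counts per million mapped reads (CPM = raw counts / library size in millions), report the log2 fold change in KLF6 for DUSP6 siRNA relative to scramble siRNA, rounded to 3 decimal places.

1.074

CPM(scramble siRNA) = 89036 / 60.66 = 1467.7877
CPM(DUSP6 siRNA) = 71890 / 23.26 = 3090.7137
Fold change = 3090.7137 / 1467.7877 = 2.10570
log2(2.10570) = 1.0743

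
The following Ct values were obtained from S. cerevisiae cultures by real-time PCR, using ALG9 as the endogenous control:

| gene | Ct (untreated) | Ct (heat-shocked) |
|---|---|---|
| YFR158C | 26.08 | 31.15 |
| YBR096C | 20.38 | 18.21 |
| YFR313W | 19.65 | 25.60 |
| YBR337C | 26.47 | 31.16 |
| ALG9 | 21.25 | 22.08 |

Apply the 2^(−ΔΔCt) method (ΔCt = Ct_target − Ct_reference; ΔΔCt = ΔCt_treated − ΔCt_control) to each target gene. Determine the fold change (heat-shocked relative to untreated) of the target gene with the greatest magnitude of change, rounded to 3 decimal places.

YFR158C: ΔΔCt = (31.15−22.08) − (26.08−21.25) = 9.07 − 4.83 = 4.24; fold change = 2^-4.24 = 0.053
YBR096C: ΔΔCt = (18.21−22.08) − (20.38−21.25) = -3.87 − (-0.87) = -3.00; fold change = 2^3.00 = 8.000
YFR313W: ΔΔCt = (25.60−22.08) − (19.65−21.25) = 3.52 − (-1.60) = 5.12; fold change = 2^-5.12 = 0.029
YBR337C: ΔΔCt = (31.16−22.08) − (26.47−21.25) = 9.08 − 5.22 = 3.86; fold change = 2^-3.86 = 0.069
YFR313W has the largest |ΔΔCt| = 5.12.

0.029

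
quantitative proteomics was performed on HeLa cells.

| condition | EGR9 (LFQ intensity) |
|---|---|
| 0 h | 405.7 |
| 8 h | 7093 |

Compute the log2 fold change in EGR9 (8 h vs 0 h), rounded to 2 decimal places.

Fold change = 7093 / 405.7 = 17.4834
log2(17.4834) = 4.128

4.13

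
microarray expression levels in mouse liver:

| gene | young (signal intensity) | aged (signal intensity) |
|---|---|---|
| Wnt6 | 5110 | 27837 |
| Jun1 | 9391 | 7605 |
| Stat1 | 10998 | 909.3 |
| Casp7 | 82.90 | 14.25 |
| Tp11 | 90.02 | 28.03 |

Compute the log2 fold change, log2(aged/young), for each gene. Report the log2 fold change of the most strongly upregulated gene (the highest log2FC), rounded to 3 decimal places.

log2(27837/5110) = 2.446  (Wnt6)
log2(7605/9391) = -0.304  (Jun1)
log2(909.3/10998) = -3.596  (Stat1)
log2(14.25/82.90) = -2.540  (Casp7)
log2(28.03/90.02) = -1.683  (Tp11)
Wnt6 is most strongly upregulated.

2.446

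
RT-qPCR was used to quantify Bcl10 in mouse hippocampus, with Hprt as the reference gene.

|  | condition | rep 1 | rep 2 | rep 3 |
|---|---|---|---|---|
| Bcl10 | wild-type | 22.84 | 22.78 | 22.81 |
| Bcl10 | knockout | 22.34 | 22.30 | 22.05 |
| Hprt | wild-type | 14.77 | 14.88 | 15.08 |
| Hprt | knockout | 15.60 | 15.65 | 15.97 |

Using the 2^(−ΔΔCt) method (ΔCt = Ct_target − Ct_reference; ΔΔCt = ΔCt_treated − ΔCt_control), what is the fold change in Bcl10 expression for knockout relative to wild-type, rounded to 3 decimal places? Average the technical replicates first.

2.657

Mean Ct: Bcl10 wild-type 22.810; Bcl10 knockout 22.230; Hprt wild-type 14.910; Hprt knockout 15.740
ΔCt(wild-type) = 22.810 − 14.910 = 7.900
ΔCt(knockout) = 22.230 − 15.740 = 6.490
ΔΔCt = 6.490 − 7.900 = -1.410
Fold change = 2^(−(-1.410)) = 2^1.410 = 2.6574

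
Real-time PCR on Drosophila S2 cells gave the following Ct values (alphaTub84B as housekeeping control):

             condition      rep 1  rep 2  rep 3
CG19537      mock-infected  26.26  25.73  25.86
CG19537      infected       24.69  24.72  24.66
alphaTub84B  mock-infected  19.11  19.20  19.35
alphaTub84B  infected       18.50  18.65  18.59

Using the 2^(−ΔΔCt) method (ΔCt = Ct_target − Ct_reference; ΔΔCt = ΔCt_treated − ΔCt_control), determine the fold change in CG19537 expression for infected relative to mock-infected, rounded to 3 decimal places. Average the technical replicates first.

1.537

Mean Ct: CG19537 mock-infected 25.950; CG19537 infected 24.690; alphaTub84B mock-infected 19.220; alphaTub84B infected 18.580
ΔCt(mock-infected) = 25.950 − 19.220 = 6.730
ΔCt(infected) = 24.690 − 18.580 = 6.110
ΔΔCt = 6.110 − 6.730 = -0.620
Fold change = 2^(−(-0.620)) = 2^0.620 = 1.5369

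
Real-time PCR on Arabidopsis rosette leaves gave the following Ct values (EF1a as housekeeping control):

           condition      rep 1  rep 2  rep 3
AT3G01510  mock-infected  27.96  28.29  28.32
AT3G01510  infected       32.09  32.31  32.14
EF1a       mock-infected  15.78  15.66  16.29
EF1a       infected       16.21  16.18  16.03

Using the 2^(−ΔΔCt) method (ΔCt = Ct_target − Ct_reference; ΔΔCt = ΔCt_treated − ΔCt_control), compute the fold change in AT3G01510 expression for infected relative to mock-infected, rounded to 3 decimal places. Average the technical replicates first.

Mean Ct: AT3G01510 mock-infected 28.190; AT3G01510 infected 32.180; EF1a mock-infected 15.910; EF1a infected 16.140
ΔCt(mock-infected) = 28.190 − 15.910 = 12.280
ΔCt(infected) = 32.180 − 16.140 = 16.040
ΔΔCt = 16.040 − 12.280 = 3.760
Fold change = 2^(−3.760) = 0.0738

0.074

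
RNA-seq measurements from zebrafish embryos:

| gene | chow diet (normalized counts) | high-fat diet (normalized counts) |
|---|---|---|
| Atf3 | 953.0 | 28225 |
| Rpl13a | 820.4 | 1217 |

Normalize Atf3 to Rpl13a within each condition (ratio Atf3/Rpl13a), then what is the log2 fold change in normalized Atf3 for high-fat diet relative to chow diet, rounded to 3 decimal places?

Atf3/Rpl13a (chow diet) = 953.0 / 820.4 = 1.1616
Atf3/Rpl13a (high-fat diet) = 28225 / 1217 = 23.192
Fold change = 23.192 / 1.1616 = 19.9653
log2(19.9653) = 4.3194

4.319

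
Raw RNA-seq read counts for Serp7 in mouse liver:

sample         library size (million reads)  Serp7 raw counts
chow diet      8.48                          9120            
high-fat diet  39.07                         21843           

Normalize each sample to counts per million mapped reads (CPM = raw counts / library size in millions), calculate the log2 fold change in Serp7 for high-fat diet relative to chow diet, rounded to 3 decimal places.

CPM(chow diet) = 9120 / 8.48 = 1075.4717
CPM(high-fat diet) = 21843 / 39.07 = 559.0735
Fold change = 559.0735 / 1075.4717 = 0.51984
log2(0.51984) = -0.9439

-0.944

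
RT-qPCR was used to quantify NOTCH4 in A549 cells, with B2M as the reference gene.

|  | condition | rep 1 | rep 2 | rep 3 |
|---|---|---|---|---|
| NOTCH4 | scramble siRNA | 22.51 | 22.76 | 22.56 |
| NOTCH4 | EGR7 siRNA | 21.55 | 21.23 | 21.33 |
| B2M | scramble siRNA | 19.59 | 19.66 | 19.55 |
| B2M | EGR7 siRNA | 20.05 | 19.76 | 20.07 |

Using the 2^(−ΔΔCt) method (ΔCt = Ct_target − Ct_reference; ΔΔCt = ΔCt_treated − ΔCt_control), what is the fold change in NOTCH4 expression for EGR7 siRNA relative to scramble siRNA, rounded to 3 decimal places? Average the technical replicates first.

3.031

Mean Ct: NOTCH4 scramble siRNA 22.610; NOTCH4 EGR7 siRNA 21.370; B2M scramble siRNA 19.600; B2M EGR7 siRNA 19.960
ΔCt(scramble siRNA) = 22.610 − 19.600 = 3.010
ΔCt(EGR7 siRNA) = 21.370 − 19.960 = 1.410
ΔΔCt = 1.410 − 3.010 = -1.600
Fold change = 2^(−(-1.600)) = 2^1.600 = 3.0314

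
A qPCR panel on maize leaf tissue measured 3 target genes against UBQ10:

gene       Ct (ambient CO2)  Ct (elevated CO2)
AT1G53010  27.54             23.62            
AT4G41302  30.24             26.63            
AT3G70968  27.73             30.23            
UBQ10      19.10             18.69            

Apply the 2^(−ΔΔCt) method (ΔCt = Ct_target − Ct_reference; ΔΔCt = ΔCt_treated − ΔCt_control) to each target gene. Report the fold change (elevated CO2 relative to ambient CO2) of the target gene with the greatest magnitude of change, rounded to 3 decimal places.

11.392

AT1G53010: ΔΔCt = (23.62−18.69) − (27.54−19.10) = 4.93 − 8.44 = -3.51; fold change = 2^3.51 = 11.392
AT4G41302: ΔΔCt = (26.63−18.69) − (30.24−19.10) = 7.94 − 11.14 = -3.20; fold change = 2^3.20 = 9.190
AT3G70968: ΔΔCt = (30.23−18.69) − (27.73−19.10) = 11.54 − 8.63 = 2.91; fold change = 2^-2.91 = 0.133
AT1G53010 has the largest |ΔΔCt| = 3.51.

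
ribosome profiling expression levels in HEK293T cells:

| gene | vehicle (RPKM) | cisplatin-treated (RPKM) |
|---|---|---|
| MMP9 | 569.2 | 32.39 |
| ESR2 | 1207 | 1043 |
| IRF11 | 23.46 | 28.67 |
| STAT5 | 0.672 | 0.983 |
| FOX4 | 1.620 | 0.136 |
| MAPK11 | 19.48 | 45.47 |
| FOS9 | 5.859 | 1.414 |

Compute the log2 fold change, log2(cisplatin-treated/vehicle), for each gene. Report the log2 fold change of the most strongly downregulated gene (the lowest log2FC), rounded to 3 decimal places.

-4.135

log2(32.39/569.2) = -4.135  (MMP9)
log2(1043/1207) = -0.211  (ESR2)
log2(28.67/23.46) = 0.289  (IRF11)
log2(0.983/0.672) = 0.549  (STAT5)
log2(0.136/1.620) = -3.574  (FOX4)
log2(45.47/19.48) = 1.223  (MAPK11)
log2(1.414/5.859) = -2.051  (FOS9)
MMP9 is most strongly downregulated.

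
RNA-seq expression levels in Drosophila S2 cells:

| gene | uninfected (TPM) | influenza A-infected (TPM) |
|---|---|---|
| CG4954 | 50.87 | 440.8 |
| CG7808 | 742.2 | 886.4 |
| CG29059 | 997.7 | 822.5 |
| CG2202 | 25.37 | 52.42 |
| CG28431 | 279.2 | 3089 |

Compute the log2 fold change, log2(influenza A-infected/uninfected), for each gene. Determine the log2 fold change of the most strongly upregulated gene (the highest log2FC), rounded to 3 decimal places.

log2(440.8/50.87) = 3.115  (CG4954)
log2(886.4/742.2) = 0.256  (CG7808)
log2(822.5/997.7) = -0.279  (CG29059)
log2(52.42/25.37) = 1.047  (CG2202)
log2(3089/279.2) = 3.468  (CG28431)
CG28431 is most strongly upregulated.

3.468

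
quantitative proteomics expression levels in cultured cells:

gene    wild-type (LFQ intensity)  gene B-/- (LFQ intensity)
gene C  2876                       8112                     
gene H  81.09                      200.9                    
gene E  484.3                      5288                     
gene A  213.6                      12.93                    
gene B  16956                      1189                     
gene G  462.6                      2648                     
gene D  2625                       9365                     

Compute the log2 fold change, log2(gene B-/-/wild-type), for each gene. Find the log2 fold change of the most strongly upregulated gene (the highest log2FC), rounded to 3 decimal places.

log2(8112/2876) = 1.496  (gene C)
log2(200.9/81.09) = 1.309  (gene H)
log2(5288/484.3) = 3.449  (gene E)
log2(12.93/213.6) = -4.046  (gene A)
log2(1189/16956) = -3.834  (gene B)
log2(2648/462.6) = 2.517  (gene G)
log2(9365/2625) = 1.835  (gene D)
gene E is most strongly upregulated.

3.449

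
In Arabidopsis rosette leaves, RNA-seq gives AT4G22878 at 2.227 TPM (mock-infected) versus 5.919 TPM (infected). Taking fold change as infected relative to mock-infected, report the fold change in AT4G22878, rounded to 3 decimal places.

2.658

Fold change = 5.919 / 2.227 = 2.6578
AT4G22878 is upregulated.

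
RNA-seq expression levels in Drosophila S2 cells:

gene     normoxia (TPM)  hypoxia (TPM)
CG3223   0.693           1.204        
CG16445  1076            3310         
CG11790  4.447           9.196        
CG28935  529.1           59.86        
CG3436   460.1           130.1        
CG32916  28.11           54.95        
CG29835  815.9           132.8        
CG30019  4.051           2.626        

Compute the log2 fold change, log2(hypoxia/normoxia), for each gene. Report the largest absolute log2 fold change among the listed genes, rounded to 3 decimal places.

log2(1.204/0.693) = 0.797  (CG3223)
log2(3310/1076) = 1.621  (CG16445)
log2(9.196/4.447) = 1.048  (CG11790)
log2(59.86/529.1) = -3.144  (CG28935)
log2(130.1/460.1) = -1.822  (CG3436)
log2(54.95/28.11) = 0.967  (CG32916)
log2(132.8/815.9) = -2.619  (CG29835)
log2(2.626/4.051) = -0.625  (CG30019)
The largest magnitude belongs to CG28935.

3.144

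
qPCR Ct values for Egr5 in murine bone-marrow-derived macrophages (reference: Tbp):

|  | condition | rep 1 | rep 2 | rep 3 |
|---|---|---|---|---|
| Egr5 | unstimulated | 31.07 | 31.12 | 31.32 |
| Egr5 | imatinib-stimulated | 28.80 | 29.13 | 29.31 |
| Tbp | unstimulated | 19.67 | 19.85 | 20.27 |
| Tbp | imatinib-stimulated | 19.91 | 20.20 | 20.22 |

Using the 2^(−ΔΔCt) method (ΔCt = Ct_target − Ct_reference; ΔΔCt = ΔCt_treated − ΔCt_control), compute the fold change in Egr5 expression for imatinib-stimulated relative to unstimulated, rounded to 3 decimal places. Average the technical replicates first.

4.823

Mean Ct: Egr5 unstimulated 31.170; Egr5 imatinib-stimulated 29.080; Tbp unstimulated 19.930; Tbp imatinib-stimulated 20.110
ΔCt(unstimulated) = 31.170 − 19.930 = 11.240
ΔCt(imatinib-stimulated) = 29.080 − 20.110 = 8.970
ΔΔCt = 8.970 − 11.240 = -2.270
Fold change = 2^(−(-2.270)) = 2^2.270 = 4.8232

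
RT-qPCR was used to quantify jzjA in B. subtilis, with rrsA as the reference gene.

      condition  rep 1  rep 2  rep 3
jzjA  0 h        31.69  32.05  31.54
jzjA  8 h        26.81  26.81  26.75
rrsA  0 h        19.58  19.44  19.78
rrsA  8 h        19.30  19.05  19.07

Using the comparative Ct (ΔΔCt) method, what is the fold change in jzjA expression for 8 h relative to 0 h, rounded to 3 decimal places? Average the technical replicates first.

Mean Ct: jzjA 0 h 31.760; jzjA 8 h 26.790; rrsA 0 h 19.600; rrsA 8 h 19.140
ΔCt(0 h) = 31.760 − 19.600 = 12.160
ΔCt(8 h) = 26.790 − 19.140 = 7.650
ΔΔCt = 7.650 − 12.160 = -4.510
Fold change = 2^(−(-4.510)) = 2^4.510 = 22.7848

22.785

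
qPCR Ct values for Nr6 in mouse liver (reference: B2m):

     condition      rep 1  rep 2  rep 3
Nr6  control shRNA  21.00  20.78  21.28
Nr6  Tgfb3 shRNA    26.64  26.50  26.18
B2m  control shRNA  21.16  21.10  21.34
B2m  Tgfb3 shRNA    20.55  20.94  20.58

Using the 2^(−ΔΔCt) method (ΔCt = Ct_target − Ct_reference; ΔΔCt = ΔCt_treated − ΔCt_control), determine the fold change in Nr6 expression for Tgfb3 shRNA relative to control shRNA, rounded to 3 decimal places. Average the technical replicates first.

Mean Ct: Nr6 control shRNA 21.020; Nr6 Tgfb3 shRNA 26.440; B2m control shRNA 21.200; B2m Tgfb3 shRNA 20.690
ΔCt(control shRNA) = 21.020 − 21.200 = -0.180
ΔCt(Tgfb3 shRNA) = 26.440 − 20.690 = 5.750
ΔΔCt = 5.750 − (-0.180) = 5.930
Fold change = 2^(−5.930) = 0.0164

0.016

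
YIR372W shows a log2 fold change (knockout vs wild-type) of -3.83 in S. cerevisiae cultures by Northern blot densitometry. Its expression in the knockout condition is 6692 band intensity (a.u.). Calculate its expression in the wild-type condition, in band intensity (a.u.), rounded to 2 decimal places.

Fold change = 2^(-3.83) = 0.0703
wild-type expression = 6692 / 0.0703 = 95170.16

95170.16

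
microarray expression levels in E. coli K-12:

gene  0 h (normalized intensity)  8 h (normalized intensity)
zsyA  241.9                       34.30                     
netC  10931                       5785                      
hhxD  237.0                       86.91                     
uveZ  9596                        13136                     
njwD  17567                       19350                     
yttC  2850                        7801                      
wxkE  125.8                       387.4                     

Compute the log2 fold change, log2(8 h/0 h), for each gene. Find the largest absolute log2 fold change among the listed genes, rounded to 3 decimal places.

log2(34.30/241.9) = -2.818  (zsyA)
log2(5785/10931) = -0.918  (netC)
log2(86.91/237.0) = -1.447  (hhxD)
log2(13136/9596) = 0.453  (uveZ)
log2(19350/17567) = 0.139  (njwD)
log2(7801/2850) = 1.453  (yttC)
log2(387.4/125.8) = 1.623  (wxkE)
The largest magnitude belongs to zsyA.

2.818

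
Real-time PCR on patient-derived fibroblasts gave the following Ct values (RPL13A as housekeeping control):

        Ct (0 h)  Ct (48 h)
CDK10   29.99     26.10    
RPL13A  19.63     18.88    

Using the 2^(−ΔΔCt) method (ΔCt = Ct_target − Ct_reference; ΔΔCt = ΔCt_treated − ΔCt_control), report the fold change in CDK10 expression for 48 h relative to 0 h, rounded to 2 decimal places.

8.82

ΔCt(0 h) = 29.990 − 19.630 = 10.360
ΔCt(48 h) = 26.100 − 18.880 = 7.220
ΔΔCt = 7.220 − 10.360 = -3.140
Fold change = 2^(−(-3.140)) = 2^3.140 = 8.815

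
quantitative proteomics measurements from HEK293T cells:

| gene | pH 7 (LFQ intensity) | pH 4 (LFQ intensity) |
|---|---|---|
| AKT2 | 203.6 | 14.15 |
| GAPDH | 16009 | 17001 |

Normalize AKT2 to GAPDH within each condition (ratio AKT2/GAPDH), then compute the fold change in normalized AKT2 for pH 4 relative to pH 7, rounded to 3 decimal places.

AKT2/GAPDH (pH 7) = 203.6 / 16009 = 0.012718
AKT2/GAPDH (pH 4) = 14.15 / 17001 = 0.0008323
Fold change = 0.0008323 / 0.012718 = 0.0654

0.065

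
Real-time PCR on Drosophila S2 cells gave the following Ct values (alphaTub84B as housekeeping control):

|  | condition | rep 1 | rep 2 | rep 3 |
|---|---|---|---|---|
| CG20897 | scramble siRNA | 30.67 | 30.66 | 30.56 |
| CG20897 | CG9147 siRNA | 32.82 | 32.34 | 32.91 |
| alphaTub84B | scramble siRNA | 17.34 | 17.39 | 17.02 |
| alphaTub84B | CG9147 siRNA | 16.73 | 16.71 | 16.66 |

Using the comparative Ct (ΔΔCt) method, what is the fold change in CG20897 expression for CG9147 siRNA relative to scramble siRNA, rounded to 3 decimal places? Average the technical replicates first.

Mean Ct: CG20897 scramble siRNA 30.630; CG20897 CG9147 siRNA 32.690; alphaTub84B scramble siRNA 17.250; alphaTub84B CG9147 siRNA 16.700
ΔCt(scramble siRNA) = 30.630 − 17.250 = 13.380
ΔCt(CG9147 siRNA) = 32.690 − 16.700 = 15.990
ΔΔCt = 15.990 − 13.380 = 2.610
Fold change = 2^(−2.610) = 0.1638

0.164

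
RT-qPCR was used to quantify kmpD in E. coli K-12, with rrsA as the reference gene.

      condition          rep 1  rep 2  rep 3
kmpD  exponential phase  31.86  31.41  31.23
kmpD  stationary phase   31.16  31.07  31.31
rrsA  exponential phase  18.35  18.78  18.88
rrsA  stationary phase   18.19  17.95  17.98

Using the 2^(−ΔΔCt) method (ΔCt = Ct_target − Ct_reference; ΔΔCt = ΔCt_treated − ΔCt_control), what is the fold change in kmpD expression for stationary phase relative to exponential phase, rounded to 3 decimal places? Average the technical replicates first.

Mean Ct: kmpD exponential phase 31.500; kmpD stationary phase 31.180; rrsA exponential phase 18.670; rrsA stationary phase 18.040
ΔCt(exponential phase) = 31.500 − 18.670 = 12.830
ΔCt(stationary phase) = 31.180 − 18.040 = 13.140
ΔΔCt = 13.140 − 12.830 = 0.310
Fold change = 2^(−0.310) = 0.8066

0.807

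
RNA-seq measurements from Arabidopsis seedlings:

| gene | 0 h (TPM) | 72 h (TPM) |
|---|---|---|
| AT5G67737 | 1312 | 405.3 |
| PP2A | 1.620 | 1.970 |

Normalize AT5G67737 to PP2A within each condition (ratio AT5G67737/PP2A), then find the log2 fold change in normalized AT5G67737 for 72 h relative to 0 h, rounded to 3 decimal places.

AT5G67737/PP2A (0 h) = 1312 / 1.620 = 809.88
AT5G67737/PP2A (72 h) = 405.3 / 1.970 = 205.74
Fold change = 205.74 / 809.88 = 0.2540
log2(0.2540) = -1.9769

-1.977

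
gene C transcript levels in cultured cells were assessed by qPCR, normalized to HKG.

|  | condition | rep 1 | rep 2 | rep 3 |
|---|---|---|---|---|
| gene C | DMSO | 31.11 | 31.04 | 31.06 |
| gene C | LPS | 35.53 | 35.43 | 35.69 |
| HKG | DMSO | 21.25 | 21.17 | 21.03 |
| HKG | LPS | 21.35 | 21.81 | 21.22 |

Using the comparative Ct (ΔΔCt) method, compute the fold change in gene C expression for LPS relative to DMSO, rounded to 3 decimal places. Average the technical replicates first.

Mean Ct: gene C DMSO 31.070; gene C LPS 35.550; HKG DMSO 21.150; HKG LPS 21.460
ΔCt(DMSO) = 31.070 − 21.150 = 9.920
ΔCt(LPS) = 35.550 − 21.460 = 14.090
ΔΔCt = 14.090 − 9.920 = 4.170
Fold change = 2^(−4.170) = 0.0556

0.056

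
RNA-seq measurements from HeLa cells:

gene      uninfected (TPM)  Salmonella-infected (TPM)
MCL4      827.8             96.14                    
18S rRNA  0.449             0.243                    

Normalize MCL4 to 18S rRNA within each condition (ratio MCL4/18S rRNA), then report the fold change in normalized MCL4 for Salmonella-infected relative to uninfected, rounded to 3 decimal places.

MCL4/18S rRNA (uninfected) = 827.8 / 0.449 = 1843.7
MCL4/18S rRNA (Salmonella-infected) = 96.14 / 0.243 = 395.64
Fold change = 395.64 / 1843.7 = 0.2146

0.215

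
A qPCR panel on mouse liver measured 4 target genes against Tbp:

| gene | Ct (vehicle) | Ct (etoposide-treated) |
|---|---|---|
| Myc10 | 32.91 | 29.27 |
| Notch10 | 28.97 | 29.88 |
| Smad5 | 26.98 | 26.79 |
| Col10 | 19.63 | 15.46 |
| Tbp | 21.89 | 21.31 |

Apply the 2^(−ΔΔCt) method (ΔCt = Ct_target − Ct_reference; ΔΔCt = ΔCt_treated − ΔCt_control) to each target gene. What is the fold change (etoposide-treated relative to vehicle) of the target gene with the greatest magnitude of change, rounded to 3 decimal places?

Myc10: ΔΔCt = (29.27−21.31) − (32.91−21.89) = 7.96 − 11.02 = -3.06; fold change = 2^3.06 = 8.340
Notch10: ΔΔCt = (29.88−21.31) − (28.97−21.89) = 8.57 − 7.08 = 1.49; fold change = 2^-1.49 = 0.356
Smad5: ΔΔCt = (26.79−21.31) − (26.98−21.89) = 5.48 − 5.09 = 0.39; fold change = 2^-0.39 = 0.763
Col10: ΔΔCt = (15.46−21.31) − (19.63−21.89) = -5.85 − (-2.26) = -3.59; fold change = 2^3.59 = 12.042
Col10 has the largest |ΔΔCt| = 3.59.

12.042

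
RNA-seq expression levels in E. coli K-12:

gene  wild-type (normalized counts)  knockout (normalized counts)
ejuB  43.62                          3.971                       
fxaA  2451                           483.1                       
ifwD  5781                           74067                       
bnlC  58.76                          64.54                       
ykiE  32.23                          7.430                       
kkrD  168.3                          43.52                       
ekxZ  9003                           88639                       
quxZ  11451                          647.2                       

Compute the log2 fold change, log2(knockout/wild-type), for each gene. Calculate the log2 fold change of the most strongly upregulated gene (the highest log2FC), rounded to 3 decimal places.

3.679

log2(3.971/43.62) = -3.457  (ejuB)
log2(483.1/2451) = -2.343  (fxaA)
log2(74067/5781) = 3.679  (ifwD)
log2(64.54/58.76) = 0.135  (bnlC)
log2(7.430/32.23) = -2.117  (ykiE)
log2(43.52/168.3) = -1.951  (kkrD)
log2(88639/9003) = 3.299  (ekxZ)
log2(647.2/11451) = -4.145  (quxZ)
ifwD is most strongly upregulated.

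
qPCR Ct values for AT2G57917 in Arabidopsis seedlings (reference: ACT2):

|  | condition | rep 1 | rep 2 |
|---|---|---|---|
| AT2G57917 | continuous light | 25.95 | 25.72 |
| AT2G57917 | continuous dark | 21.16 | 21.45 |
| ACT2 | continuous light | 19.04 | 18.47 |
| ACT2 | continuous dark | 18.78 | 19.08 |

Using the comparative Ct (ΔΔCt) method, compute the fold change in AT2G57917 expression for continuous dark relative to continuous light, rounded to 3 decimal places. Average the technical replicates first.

26.082

Mean Ct: AT2G57917 continuous light 25.835; AT2G57917 continuous dark 21.305; ACT2 continuous light 18.755; ACT2 continuous dark 18.930
ΔCt(continuous light) = 25.835 − 18.755 = 7.080
ΔCt(continuous dark) = 21.305 − 18.930 = 2.375
ΔΔCt = 2.375 − 7.080 = -4.705
Fold change = 2^(−(-4.705)) = 2^4.705 = 26.0823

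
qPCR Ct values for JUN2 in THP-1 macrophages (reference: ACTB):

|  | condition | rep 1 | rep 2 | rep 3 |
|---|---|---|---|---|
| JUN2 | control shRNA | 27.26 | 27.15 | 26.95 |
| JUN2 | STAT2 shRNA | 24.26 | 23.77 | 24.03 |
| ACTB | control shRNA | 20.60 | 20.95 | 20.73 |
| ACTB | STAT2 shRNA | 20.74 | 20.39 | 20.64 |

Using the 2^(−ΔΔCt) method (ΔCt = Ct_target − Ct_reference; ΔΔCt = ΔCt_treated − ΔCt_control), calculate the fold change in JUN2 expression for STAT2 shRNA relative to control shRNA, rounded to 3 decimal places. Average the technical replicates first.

7.621

Mean Ct: JUN2 control shRNA 27.120; JUN2 STAT2 shRNA 24.020; ACTB control shRNA 20.760; ACTB STAT2 shRNA 20.590
ΔCt(control shRNA) = 27.120 − 20.760 = 6.360
ΔCt(STAT2 shRNA) = 24.020 − 20.590 = 3.430
ΔΔCt = 3.430 − 6.360 = -2.930
Fold change = 2^(−(-2.930)) = 2^2.930 = 7.6211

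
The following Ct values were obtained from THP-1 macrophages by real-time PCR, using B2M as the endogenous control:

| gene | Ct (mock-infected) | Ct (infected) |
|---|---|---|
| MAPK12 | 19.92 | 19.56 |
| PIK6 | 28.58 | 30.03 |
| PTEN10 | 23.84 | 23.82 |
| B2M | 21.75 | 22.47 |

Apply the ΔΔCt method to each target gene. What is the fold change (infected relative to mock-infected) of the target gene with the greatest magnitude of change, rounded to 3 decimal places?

MAPK12: ΔΔCt = (19.56−22.47) − (19.92−21.75) = -2.91 − (-1.83) = -1.08; fold change = 2^1.08 = 2.114
PIK6: ΔΔCt = (30.03−22.47) − (28.58−21.75) = 7.56 − 6.83 = 0.73; fold change = 2^-0.73 = 0.603
PTEN10: ΔΔCt = (23.82−22.47) − (23.84−21.75) = 1.35 − 2.09 = -0.74; fold change = 2^0.74 = 1.670
MAPK12 has the largest |ΔΔCt| = 1.08.

2.114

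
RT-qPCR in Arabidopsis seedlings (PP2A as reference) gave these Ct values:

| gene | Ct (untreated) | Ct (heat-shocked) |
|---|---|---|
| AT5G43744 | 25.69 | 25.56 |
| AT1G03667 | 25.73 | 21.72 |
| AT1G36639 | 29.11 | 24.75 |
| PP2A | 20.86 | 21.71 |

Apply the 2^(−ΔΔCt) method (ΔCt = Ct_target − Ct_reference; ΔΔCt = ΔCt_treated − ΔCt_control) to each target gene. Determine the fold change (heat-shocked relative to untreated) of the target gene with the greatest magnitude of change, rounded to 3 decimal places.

AT5G43744: ΔΔCt = (25.56−21.71) − (25.69−20.86) = 3.85 − 4.83 = -0.98; fold change = 2^0.98 = 1.972
AT1G03667: ΔΔCt = (21.72−21.71) − (25.73−20.86) = 0.01 − 4.87 = -4.86; fold change = 2^4.86 = 29.041
AT1G36639: ΔΔCt = (24.75−21.71) − (29.11−20.86) = 3.04 − 8.25 = -5.21; fold change = 2^5.21 = 37.014
AT1G36639 has the largest |ΔΔCt| = 5.21.

37.014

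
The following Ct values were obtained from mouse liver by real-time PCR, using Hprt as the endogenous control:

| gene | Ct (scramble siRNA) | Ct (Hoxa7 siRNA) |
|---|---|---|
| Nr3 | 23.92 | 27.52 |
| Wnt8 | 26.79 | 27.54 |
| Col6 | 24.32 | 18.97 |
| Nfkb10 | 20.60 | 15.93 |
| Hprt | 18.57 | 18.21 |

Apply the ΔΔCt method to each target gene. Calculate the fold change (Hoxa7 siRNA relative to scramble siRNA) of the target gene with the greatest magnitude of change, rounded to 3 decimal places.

Nr3: ΔΔCt = (27.52−18.21) − (23.92−18.57) = 9.31 − 5.35 = 3.96; fold change = 2^-3.96 = 0.064
Wnt8: ΔΔCt = (27.54−18.21) − (26.79−18.57) = 9.33 − 8.22 = 1.11; fold change = 2^-1.11 = 0.463
Col6: ΔΔCt = (18.97−18.21) − (24.32−18.57) = 0.76 − 5.75 = -4.99; fold change = 2^4.99 = 31.779
Nfkb10: ΔΔCt = (15.93−18.21) − (20.60−18.57) = -2.28 − 2.03 = -4.31; fold change = 2^4.31 = 19.835
Col6 has the largest |ΔΔCt| = 4.99.

31.779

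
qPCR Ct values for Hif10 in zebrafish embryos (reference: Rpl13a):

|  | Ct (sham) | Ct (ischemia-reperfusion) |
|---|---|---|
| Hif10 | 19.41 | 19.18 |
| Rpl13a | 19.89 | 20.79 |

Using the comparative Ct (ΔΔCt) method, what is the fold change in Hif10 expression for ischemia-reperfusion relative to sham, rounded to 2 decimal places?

2.19

ΔCt(sham) = 19.410 − 19.890 = -0.480
ΔCt(ischemia-reperfusion) = 19.180 − 20.790 = -1.610
ΔΔCt = -1.610 − (-0.480) = -1.130
Fold change = 2^(−(-1.130)) = 2^1.130 = 2.189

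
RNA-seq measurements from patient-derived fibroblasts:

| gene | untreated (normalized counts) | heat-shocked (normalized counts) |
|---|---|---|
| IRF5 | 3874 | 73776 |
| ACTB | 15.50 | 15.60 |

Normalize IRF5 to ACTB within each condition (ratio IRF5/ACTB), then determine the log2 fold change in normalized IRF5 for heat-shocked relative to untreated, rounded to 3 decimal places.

4.242

IRF5/ACTB (untreated) = 3874 / 15.50 = 249.94
IRF5/ACTB (heat-shocked) = 73776 / 15.60 = 4729.2
Fold change = 4729.2 / 249.94 = 18.9218
log2(18.9218) = 4.2420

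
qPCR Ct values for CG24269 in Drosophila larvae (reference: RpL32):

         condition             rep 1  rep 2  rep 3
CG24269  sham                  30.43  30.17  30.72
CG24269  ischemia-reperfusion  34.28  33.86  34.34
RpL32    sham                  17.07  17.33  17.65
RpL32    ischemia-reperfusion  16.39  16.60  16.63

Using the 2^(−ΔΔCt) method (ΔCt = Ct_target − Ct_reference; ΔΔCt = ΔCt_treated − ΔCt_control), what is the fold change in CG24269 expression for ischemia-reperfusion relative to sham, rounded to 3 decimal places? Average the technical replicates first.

0.043

Mean Ct: CG24269 sham 30.440; CG24269 ischemia-reperfusion 34.160; RpL32 sham 17.350; RpL32 ischemia-reperfusion 16.540
ΔCt(sham) = 30.440 − 17.350 = 13.090
ΔCt(ischemia-reperfusion) = 34.160 − 16.540 = 17.620
ΔΔCt = 17.620 − 13.090 = 4.530
Fold change = 2^(−4.530) = 0.0433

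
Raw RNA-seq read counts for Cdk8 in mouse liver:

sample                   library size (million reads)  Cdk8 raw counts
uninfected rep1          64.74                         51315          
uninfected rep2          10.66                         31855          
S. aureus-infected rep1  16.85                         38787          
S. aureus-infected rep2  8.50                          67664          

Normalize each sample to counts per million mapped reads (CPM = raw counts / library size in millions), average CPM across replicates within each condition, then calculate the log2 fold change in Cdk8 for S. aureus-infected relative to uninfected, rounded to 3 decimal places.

CPM(uninfected rep1) = 51315 / 64.74 = 792.6321
CPM(uninfected rep2) = 31855 / 10.66 = 2988.2739
CPM(S. aureus-infected rep1) = 38787 / 16.85 = 2301.8991
CPM(S. aureus-infected rep2) = 67664 / 8.50 = 7960.4706
mean CPM(uninfected) = 1890.4530; mean CPM(S. aureus-infected) = 5131.1848
Fold change = 5131.1848 / 1890.4530 = 2.71426
log2(2.71426) = 1.4406

1.441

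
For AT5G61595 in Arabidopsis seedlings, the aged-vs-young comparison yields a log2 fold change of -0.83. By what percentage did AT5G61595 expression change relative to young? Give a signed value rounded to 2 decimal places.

Fold change = 2^(-0.83) = 0.5625
Percent change = (FC − 1) × 100% = (0.5625 − 1) × 100 = -43.75%

-43.75%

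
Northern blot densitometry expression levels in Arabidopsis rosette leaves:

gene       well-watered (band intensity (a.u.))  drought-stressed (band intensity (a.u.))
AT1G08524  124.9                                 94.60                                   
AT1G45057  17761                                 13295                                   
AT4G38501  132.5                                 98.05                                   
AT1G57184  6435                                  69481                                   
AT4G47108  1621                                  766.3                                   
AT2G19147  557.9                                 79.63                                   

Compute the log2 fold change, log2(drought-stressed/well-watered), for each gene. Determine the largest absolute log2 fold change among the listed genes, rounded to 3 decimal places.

log2(94.60/124.9) = -0.401  (AT1G08524)
log2(13295/17761) = -0.418  (AT1G45057)
log2(98.05/132.5) = -0.434  (AT4G38501)
log2(69481/6435) = 3.433  (AT1G57184)
log2(766.3/1621) = -1.081  (AT4G47108)
log2(79.63/557.9) = -2.809  (AT2G19147)
The largest magnitude belongs to AT1G57184.

3.433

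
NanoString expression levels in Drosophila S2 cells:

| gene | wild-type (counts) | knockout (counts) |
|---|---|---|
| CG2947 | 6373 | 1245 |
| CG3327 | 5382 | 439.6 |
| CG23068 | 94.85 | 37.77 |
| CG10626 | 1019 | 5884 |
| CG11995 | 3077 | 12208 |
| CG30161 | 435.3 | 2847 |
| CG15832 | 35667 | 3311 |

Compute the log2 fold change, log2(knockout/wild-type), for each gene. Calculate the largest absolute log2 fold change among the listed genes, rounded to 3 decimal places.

3.614

log2(1245/6373) = -2.356  (CG2947)
log2(439.6/5382) = -3.614  (CG3327)
log2(37.77/94.85) = -1.328  (CG23068)
log2(5884/1019) = 2.530  (CG10626)
log2(12208/3077) = 1.988  (CG11995)
log2(2847/435.3) = 2.709  (CG30161)
log2(3311/35667) = -3.429  (CG15832)
The largest magnitude belongs to CG3327.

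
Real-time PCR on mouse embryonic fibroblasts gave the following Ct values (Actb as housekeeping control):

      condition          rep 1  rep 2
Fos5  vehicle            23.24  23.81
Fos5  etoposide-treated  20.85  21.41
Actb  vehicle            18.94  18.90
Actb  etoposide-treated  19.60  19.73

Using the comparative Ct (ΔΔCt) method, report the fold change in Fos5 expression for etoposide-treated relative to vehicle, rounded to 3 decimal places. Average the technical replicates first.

8.815

Mean Ct: Fos5 vehicle 23.525; Fos5 etoposide-treated 21.130; Actb vehicle 18.920; Actb etoposide-treated 19.665
ΔCt(vehicle) = 23.525 − 18.920 = 4.605
ΔCt(etoposide-treated) = 21.130 − 19.665 = 1.465
ΔΔCt = 1.465 − 4.605 = -3.140
Fold change = 2^(−(-3.140)) = 2^3.140 = 8.8152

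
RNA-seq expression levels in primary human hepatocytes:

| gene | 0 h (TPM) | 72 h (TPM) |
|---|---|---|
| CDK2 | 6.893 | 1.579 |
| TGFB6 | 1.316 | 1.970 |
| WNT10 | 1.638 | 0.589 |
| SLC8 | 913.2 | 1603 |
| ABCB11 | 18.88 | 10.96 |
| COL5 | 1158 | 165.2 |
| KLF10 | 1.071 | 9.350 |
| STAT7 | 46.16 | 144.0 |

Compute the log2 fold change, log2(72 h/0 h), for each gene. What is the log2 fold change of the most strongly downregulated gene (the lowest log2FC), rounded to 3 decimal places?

-2.809

log2(1.579/6.893) = -2.126  (CDK2)
log2(1.970/1.316) = 0.582  (TGFB6)
log2(0.589/1.638) = -1.476  (WNT10)
log2(1603/913.2) = 0.812  (SLC8)
log2(10.96/18.88) = -0.785  (ABCB11)
log2(165.2/1158) = -2.809  (COL5)
log2(9.350/1.071) = 3.126  (KLF10)
log2(144.0/46.16) = 1.641  (STAT7)
COL5 is most strongly downregulated.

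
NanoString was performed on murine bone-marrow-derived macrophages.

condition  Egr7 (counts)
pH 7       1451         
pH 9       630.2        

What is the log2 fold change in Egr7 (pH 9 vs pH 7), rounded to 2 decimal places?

-1.20

Fold change = 630.2 / 1451 = 0.4343
log2(0.4343) = -1.203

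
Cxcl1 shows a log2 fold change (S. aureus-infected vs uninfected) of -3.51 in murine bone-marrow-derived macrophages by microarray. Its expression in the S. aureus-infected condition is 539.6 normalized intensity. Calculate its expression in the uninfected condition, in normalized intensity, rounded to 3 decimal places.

Fold change = 2^(-3.51) = 0.0878
uninfected expression = 539.6 / 0.0878 = 6147.340

6147.340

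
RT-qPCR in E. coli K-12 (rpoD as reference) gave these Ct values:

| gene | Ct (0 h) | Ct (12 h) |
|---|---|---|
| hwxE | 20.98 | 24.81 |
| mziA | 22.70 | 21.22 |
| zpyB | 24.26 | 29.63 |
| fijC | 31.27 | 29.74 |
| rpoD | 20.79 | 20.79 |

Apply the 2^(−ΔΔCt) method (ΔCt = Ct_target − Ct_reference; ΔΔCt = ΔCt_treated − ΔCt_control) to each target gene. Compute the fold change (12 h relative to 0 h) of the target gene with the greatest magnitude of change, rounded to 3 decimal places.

0.024

hwxE: ΔΔCt = (24.81−20.79) − (20.98−20.79) = 4.02 − 0.19 = 3.83; fold change = 2^-3.83 = 0.070
mziA: ΔΔCt = (21.22−20.79) − (22.70−20.79) = 0.43 − 1.91 = -1.48; fold change = 2^1.48 = 2.789
zpyB: ΔΔCt = (29.63−20.79) − (24.26−20.79) = 8.84 − 3.47 = 5.37; fold change = 2^-5.37 = 0.024
fijC: ΔΔCt = (29.74−20.79) − (31.27−20.79) = 8.95 − 10.48 = -1.53; fold change = 2^1.53 = 2.888
zpyB has the largest |ΔΔCt| = 5.37.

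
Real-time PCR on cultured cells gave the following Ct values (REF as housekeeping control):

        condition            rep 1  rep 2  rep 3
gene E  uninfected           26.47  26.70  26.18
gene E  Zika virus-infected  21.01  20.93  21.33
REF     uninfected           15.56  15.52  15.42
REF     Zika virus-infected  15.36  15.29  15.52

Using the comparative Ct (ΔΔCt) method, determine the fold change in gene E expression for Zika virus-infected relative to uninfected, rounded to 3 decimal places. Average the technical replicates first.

38.055

Mean Ct: gene E uninfected 26.450; gene E Zika virus-infected 21.090; REF uninfected 15.500; REF Zika virus-infected 15.390
ΔCt(uninfected) = 26.450 − 15.500 = 10.950
ΔCt(Zika virus-infected) = 21.090 − 15.390 = 5.700
ΔΔCt = 5.700 − 10.950 = -5.250
Fold change = 2^(−(-5.250)) = 2^5.250 = 38.0546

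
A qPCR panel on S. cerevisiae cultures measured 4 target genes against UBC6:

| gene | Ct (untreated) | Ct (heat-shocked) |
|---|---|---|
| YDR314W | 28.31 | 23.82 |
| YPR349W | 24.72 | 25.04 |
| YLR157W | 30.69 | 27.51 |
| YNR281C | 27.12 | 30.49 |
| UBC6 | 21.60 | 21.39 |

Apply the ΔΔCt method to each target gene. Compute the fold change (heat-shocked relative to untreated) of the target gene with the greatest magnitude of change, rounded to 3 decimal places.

YDR314W: ΔΔCt = (23.82−21.39) − (28.31−21.60) = 2.43 − 6.71 = -4.28; fold change = 2^4.28 = 19.427
YPR349W: ΔΔCt = (25.04−21.39) − (24.72−21.60) = 3.65 − 3.12 = 0.53; fold change = 2^-0.53 = 0.693
YLR157W: ΔΔCt = (27.51−21.39) − (30.69−21.60) = 6.12 − 9.09 = -2.97; fold change = 2^2.97 = 7.835
YNR281C: ΔΔCt = (30.49−21.39) − (27.12−21.60) = 9.10 − 5.52 = 3.58; fold change = 2^-3.58 = 0.084
YDR314W has the largest |ΔΔCt| = 4.28.

19.427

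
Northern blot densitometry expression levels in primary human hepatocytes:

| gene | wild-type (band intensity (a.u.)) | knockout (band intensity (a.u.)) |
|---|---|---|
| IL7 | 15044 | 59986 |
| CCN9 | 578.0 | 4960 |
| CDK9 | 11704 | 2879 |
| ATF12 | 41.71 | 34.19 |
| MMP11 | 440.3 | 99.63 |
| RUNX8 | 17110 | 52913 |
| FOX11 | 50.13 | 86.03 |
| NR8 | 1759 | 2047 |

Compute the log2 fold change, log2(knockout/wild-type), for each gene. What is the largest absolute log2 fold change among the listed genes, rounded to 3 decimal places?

3.101

log2(59986/15044) = 1.995  (IL7)
log2(4960/578.0) = 3.101  (CCN9)
log2(2879/11704) = -2.023  (CDK9)
log2(34.19/41.71) = -0.287  (ATF12)
log2(99.63/440.3) = -2.144  (MMP11)
log2(52913/17110) = 1.629  (RUNX8)
log2(86.03/50.13) = 0.779  (FOX11)
log2(2047/1759) = 0.219  (NR8)
The largest magnitude belongs to CCN9.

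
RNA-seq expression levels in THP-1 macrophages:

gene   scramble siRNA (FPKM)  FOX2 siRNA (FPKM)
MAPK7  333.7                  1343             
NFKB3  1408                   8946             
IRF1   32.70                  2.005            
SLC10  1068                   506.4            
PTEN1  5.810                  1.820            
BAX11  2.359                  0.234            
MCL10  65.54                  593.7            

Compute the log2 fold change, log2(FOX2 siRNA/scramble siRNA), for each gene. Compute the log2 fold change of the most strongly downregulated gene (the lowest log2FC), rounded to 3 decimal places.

log2(1343/333.7) = 2.009  (MAPK7)
log2(8946/1408) = 2.668  (NFKB3)
log2(2.005/32.70) = -4.028  (IRF1)
log2(506.4/1068) = -1.077  (SLC10)
log2(1.820/5.810) = -1.675  (PTEN1)
log2(0.234/2.359) = -3.334  (BAX11)
log2(593.7/65.54) = 3.179  (MCL10)
IRF1 is most strongly downregulated.

-4.028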